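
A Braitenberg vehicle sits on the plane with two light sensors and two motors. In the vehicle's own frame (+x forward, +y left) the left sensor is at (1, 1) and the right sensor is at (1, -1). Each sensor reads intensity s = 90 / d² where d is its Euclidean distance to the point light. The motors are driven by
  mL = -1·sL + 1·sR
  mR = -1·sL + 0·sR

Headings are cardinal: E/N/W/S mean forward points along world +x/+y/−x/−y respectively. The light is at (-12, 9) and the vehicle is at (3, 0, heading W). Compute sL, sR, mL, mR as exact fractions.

45/148 9/26 81/1924 -45/148

left sensor world pos  = (2, -1); dL² = 296
right sensor world pos = (2, 1); dR² = 260
sL = 90/296 = 45/148
sR = 90/260 = 9/26
mL = -1·sL + 1·sR = 81/1924
mR = -1·sL + 0·sR = -45/148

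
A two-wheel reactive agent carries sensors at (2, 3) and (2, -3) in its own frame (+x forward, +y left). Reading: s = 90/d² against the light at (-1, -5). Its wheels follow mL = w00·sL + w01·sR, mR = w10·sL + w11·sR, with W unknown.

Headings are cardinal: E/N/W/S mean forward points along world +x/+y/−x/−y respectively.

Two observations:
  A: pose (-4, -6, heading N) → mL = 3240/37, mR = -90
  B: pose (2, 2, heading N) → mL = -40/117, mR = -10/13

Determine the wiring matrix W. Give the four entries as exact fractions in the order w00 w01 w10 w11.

-1 1 0 -1

obs A: pose=(-4,-6,N) → sL=90/37, sR=90, mL=3240/37, mR=-90
obs B: pose=(2,2,N) → sL=10/9, sR=10/13, mL=-40/117, mR=-10/13
sensor matrix S = [[90/37, 90], [10/9, 10/13]]; det S = -47200/481
solve [mL_A; mL_B] = S·[w00; w01] and [mR_A; mR_B] = S·[w10; w11]:
  w00 = -1, w01 = 1, w10 = 0, w11 = -1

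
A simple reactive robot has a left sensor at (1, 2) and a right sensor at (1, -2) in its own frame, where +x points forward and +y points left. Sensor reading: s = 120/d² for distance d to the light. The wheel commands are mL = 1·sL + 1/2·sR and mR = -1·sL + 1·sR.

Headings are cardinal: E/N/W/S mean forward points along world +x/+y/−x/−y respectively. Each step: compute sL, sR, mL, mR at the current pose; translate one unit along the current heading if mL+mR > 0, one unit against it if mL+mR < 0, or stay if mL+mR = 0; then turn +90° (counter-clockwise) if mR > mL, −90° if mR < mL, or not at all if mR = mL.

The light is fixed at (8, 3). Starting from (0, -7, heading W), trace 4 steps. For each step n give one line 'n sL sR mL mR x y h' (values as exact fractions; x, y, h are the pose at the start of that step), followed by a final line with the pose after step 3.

0 8/15 24/29 412/435 128/435 0 -7 W
1 60/101 12/13 1386/1313 432/1313 -1 -7 N
2 120/113 24/37 5796/4181 -1728/4181 -1 -6 E
3 15/17 3/5 201/170 -24/85 0 -6 S
final 0 -7 W

n=0: pose=(0,-7,W); sL=8/15, sR=24/29; mL=412/435, mR=128/435; mL+mR=36/29 → advance +1; mR−mL=-284/435 → turn -1·90°
n=1: pose=(-1,-7,N); sL=60/101, sR=12/13; mL=1386/1313, mR=432/1313; mL+mR=18/13 → advance +1; mR−mL=-954/1313 → turn -1·90°
n=2: pose=(-1,-6,E); sL=120/113, sR=24/37; mL=5796/4181, mR=-1728/4181; mL+mR=36/37 → advance +1; mR−mL=-7524/4181 → turn -1·90°
n=3: pose=(0,-6,S); sL=15/17, sR=3/5; mL=201/170, mR=-24/85; mL+mR=9/10 → advance +1; mR−mL=-249/170 → turn -1·90°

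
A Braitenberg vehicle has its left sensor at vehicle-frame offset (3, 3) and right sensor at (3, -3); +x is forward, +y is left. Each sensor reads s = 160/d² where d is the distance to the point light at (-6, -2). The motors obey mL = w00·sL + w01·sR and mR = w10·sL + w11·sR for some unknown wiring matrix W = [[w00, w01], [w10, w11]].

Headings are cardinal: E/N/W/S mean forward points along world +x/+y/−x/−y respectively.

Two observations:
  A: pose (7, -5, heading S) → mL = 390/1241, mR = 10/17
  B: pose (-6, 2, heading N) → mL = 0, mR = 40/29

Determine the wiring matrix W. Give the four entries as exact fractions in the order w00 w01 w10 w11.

obs A: pose=(7,-5,S) → sL=40/73, sR=20/17, mL=390/1241, mR=10/17
obs B: pose=(-6,2,N) → sL=80/29, sR=80/29, mL=0, mR=40/29
sensor matrix S = [[40/73, 20/17], [80/29, 80/29]]; det S = -62400/35989
solve [mL_A; mL_B] = S·[w00; w01] and [mR_A; mR_B] = S·[w10; w11]:
  w00 = -1/2, w01 = 1/2, w10 = 0, w11 = 1/2

-1/2 1/2 0 1/2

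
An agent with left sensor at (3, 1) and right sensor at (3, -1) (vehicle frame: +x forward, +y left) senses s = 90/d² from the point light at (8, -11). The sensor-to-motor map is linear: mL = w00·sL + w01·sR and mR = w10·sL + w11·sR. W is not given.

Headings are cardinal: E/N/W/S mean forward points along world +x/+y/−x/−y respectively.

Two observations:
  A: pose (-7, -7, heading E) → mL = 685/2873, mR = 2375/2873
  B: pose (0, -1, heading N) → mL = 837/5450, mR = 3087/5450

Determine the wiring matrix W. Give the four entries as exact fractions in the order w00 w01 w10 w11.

obs A: pose=(-7,-7,E) → sL=90/169, sR=10/17, mL=685/2873, mR=2375/2873
obs B: pose=(0,-1,N) → sL=9/25, sR=45/109, mL=837/5450, mR=3087/5450
sensor matrix S = [[90/169, 10/17], [9/25, 45/109]]; det S = 12672/1565785
solve [mL_A; mL_B] = S·[w00; w01] and [mR_A; mR_B] = S·[w10; w11]:
  w00 = 1, w01 = -1/2, w10 = 1, w11 = 1/2

1 -1/2 1 1/2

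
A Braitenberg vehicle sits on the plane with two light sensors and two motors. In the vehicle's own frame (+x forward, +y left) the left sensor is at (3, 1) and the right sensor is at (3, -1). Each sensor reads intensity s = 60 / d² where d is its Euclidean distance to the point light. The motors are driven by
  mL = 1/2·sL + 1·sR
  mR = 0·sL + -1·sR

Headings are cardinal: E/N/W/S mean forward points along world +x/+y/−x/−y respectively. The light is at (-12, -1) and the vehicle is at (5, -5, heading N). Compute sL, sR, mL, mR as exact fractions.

60/257 12/65 5034/16705 -12/65

left sensor world pos  = (4, -2); dL² = 257
right sensor world pos = (6, -2); dR² = 325
sL = 60/257 = 60/257
sR = 60/325 = 12/65
mL = 1/2·sL + 1·sR = 5034/16705
mR = 0·sL + -1·sR = -12/65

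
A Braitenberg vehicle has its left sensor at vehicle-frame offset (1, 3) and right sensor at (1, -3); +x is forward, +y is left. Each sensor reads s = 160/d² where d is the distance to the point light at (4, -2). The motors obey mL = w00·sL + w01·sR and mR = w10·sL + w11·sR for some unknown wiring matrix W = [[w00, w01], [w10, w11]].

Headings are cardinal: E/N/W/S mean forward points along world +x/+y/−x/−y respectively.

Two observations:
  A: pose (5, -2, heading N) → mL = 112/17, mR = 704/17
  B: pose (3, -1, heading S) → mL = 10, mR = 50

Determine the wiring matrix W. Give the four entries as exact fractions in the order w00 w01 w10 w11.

1/2 -1 1 1

obs A: pose=(5,-2,N) → sL=32, sR=160/17, mL=112/17, mR=704/17
obs B: pose=(3,-1,S) → sL=40, sR=10, mL=10, mR=50
sensor matrix S = [[32, 160/17], [40, 10]]; det S = -960/17
solve [mL_A; mL_B] = S·[w00; w01] and [mR_A; mR_B] = S·[w10; w11]:
  w00 = 1/2, w01 = -1, w10 = 1, w11 = 1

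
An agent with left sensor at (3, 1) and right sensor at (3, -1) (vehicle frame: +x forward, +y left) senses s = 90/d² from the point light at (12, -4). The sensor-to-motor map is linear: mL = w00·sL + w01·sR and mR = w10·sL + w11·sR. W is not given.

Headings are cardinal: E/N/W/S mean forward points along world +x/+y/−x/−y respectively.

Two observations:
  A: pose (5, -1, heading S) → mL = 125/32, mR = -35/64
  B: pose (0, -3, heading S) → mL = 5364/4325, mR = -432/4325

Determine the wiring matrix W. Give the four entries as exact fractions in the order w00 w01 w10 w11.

1 1 -1/2 1/2

obs A: pose=(5,-1,S) → sL=5/2, sR=45/32, mL=125/32, mR=-35/64
obs B: pose=(0,-3,S) → sL=18/25, sR=90/173, mL=5364/4325, mR=-432/4325
sensor matrix S = [[5/2, 45/32], [18/25, 90/173]]; det S = 3987/13840
solve [mL_A; mL_B] = S·[w00; w01] and [mR_A; mR_B] = S·[w10; w11]:
  w00 = 1, w01 = 1, w10 = -1/2, w11 = 1/2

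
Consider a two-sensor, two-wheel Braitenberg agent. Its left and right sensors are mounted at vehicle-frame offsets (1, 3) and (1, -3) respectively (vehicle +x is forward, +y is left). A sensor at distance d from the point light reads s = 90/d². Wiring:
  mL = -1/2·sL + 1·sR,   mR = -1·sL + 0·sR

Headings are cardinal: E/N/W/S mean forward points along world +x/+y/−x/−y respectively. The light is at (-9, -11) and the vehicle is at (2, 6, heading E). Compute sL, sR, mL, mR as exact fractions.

left sensor world pos  = (3, 9); dL² = 544
right sensor world pos = (3, 3); dR² = 340
sL = 90/544 = 45/272
sR = 90/340 = 9/34
mL = -1/2·sL + 1·sR = 99/544
mR = -1·sL + 0·sR = -45/272

45/272 9/34 99/544 -45/272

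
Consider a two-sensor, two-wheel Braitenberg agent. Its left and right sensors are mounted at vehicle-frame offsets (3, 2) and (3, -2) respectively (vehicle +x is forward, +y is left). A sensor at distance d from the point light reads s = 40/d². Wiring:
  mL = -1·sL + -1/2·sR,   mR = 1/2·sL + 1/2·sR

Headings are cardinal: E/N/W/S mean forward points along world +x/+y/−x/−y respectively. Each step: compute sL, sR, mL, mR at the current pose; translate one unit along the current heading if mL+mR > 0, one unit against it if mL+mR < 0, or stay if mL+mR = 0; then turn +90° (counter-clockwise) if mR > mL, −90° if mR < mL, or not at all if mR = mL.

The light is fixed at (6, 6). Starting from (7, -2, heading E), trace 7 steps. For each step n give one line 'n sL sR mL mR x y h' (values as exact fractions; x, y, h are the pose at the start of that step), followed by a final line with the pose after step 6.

n=0: pose=(7,-2,E); sL=10/13, sR=10/29; mL=-355/377, mR=210/377; mL+mR=-5/13 → advance -1; mR−mL=565/377 → turn +1·90°
n=1: pose=(6,-2,N); sL=40/29, sR=40/29; mL=-60/29, mR=40/29; mL+mR=-20/29 → advance -1; mR−mL=100/29 → turn +1·90°
n=2: pose=(6,-3,W); sL=4/13, sR=20/29; mL=-246/377, mR=188/377; mL+mR=-2/13 → advance -1; mR−mL=434/377 → turn +1·90°
n=3: pose=(7,-3,S); sL=40/153, sR=8/29; mL=-1772/4437, mR=1192/4437; mL+mR=-20/153 → advance -1; mR−mL=988/1479 → turn +1·90°
n=4: pose=(7,-2,E); sL=10/13, sR=10/29; mL=-355/377, mR=210/377; mL+mR=-5/13 → advance -1; mR−mL=565/377 → turn +1·90°
n=5: pose=(6,-2,N); sL=40/29, sR=40/29; mL=-60/29, mR=40/29; mL+mR=-20/29 → advance -1; mR−mL=100/29 → turn +1·90°
n=6: pose=(6,-3,W); sL=4/13, sR=20/29; mL=-246/377, mR=188/377; mL+mR=-2/13 → advance -1; mR−mL=434/377 → turn +1·90°

0 10/13 10/29 -355/377 210/377 7 -2 E
1 40/29 40/29 -60/29 40/29 6 -2 N
2 4/13 20/29 -246/377 188/377 6 -3 W
3 40/153 8/29 -1772/4437 1192/4437 7 -3 S
4 10/13 10/29 -355/377 210/377 7 -2 E
5 40/29 40/29 -60/29 40/29 6 -2 N
6 4/13 20/29 -246/377 188/377 6 -3 W
final 7 -3 S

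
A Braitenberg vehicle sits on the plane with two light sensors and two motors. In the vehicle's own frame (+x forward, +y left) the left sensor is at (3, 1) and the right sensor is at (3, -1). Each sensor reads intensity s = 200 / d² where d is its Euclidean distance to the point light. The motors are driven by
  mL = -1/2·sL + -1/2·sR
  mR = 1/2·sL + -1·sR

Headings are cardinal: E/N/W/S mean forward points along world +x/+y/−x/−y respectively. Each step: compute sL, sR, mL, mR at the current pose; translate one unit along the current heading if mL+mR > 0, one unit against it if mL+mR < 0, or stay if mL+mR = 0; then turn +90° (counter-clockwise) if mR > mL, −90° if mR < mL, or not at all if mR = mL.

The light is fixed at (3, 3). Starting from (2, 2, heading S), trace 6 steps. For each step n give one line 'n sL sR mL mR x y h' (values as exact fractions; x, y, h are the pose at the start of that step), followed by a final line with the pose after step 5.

n=0: pose=(2,2,S); sL=25/2, sR=10; mL=-45/4, mR=-15/4; mL+mR=-15 → advance -1; mR−mL=15/2 → turn +1·90°
n=1: pose=(2,3,E); sL=40, sR=40; mL=-40, mR=-20; mL+mR=-60 → advance -1; mR−mL=20 → turn +1·90°
n=2: pose=(1,3,N); sL=100/9, sR=20; mL=-140/9, mR=-130/9; mL+mR=-30 → advance -1; mR−mL=10/9 → turn +1·90°
n=3: pose=(1,2,W); sL=200/29, sR=8; mL=-216/29, mR=-132/29; mL+mR=-12 → advance -1; mR−mL=84/29 → turn +1·90°
n=4: pose=(2,2,S); sL=25/2, sR=10; mL=-45/4, mR=-15/4; mL+mR=-15 → advance -1; mR−mL=15/2 → turn +1·90°
n=5: pose=(2,3,E); sL=40, sR=40; mL=-40, mR=-20; mL+mR=-60 → advance -1; mR−mL=20 → turn +1·90°

0 25/2 10 -45/4 -15/4 2 2 S
1 40 40 -40 -20 2 3 E
2 100/9 20 -140/9 -130/9 1 3 N
3 200/29 8 -216/29 -132/29 1 2 W
4 25/2 10 -45/4 -15/4 2 2 S
5 40 40 -40 -20 2 3 E
final 1 3 N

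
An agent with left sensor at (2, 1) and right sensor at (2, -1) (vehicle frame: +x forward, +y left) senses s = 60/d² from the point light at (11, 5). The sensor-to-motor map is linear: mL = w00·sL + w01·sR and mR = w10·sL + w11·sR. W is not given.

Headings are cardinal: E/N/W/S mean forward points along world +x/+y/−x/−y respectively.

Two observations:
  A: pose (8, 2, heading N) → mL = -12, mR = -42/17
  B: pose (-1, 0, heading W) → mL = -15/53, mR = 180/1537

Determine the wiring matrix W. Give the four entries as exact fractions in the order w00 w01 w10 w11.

obs A: pose=(8,2,N) → sL=60/17, sR=12, mL=-12, mR=-42/17
obs B: pose=(-1,0,W) → sL=15/58, sR=15/53, mL=-15/53, mR=180/1537
sensor matrix S = [[60/17, 12], [15/58, 15/53]]; det S = -54990/26129
solve [mL_A; mL_B] = S·[w00; w01] and [mR_A; mR_B] = S·[w10; w11]:
  w00 = 0, w01 = -1, w10 = 1, w11 = -1/2

0 -1 1 -1/2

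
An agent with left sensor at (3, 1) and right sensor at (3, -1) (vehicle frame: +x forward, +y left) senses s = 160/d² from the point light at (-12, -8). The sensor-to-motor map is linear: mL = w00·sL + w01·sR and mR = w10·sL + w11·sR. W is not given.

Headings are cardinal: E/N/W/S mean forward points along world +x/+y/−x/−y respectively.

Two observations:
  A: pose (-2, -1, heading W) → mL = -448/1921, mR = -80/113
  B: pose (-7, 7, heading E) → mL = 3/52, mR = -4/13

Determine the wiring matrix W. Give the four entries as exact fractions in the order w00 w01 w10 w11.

-1/2 1/2 0 -1/2

obs A: pose=(-2,-1,W) → sL=32/17, sR=160/113, mL=-448/1921, mR=-80/113
obs B: pose=(-7,7,E) → sL=1/2, sR=8/13, mL=3/52, mR=-4/13
sensor matrix S = [[32/17, 160/113], [1/2, 8/13]]; det S = 11248/24973
solve [mL_A; mL_B] = S·[w00; w01] and [mR_A; mR_B] = S·[w10; w11]:
  w00 = -1/2, w01 = 1/2, w10 = 0, w11 = -1/2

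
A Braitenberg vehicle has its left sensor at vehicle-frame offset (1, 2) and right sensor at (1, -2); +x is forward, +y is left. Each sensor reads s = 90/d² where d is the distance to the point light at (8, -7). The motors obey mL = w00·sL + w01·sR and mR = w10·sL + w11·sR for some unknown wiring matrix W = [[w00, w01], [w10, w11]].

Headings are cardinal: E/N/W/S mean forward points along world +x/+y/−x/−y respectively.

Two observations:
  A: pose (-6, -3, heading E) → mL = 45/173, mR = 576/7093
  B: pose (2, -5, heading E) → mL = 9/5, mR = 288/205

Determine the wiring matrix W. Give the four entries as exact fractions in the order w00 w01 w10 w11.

0 1/2 -1 1

obs A: pose=(-6,-3,E) → sL=18/41, sR=90/173, mL=45/173, mR=576/7093
obs B: pose=(2,-5,E) → sL=90/41, sR=18/5, mL=9/5, mR=288/205
sensor matrix S = [[18/41, 90/173], [90/41, 18/5]]; det S = 15552/35465
solve [mL_A; mL_B] = S·[w00; w01] and [mR_A; mR_B] = S·[w10; w11]:
  w00 = 0, w01 = 1/2, w10 = -1, w11 = 1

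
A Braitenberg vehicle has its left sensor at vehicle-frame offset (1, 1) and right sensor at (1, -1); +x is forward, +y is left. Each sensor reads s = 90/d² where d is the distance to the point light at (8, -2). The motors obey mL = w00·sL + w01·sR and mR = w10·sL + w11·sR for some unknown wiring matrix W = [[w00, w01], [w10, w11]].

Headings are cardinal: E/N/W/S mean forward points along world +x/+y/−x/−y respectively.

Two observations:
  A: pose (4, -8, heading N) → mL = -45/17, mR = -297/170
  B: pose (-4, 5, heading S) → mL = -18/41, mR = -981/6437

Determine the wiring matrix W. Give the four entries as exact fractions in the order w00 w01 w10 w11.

0 -1 1/2 -1

obs A: pose=(4,-8,N) → sL=9/5, sR=45/17, mL=-45/17, mR=-297/170
obs B: pose=(-4,5,S) → sL=90/157, sR=18/41, mL=-18/41, mR=-981/6437
sensor matrix S = [[9/5, 45/17], [90/157, 18/41]]; det S = -397872/547145
solve [mL_A; mL_B] = S·[w00; w01] and [mR_A; mR_B] = S·[w10; w11]:
  w00 = 0, w01 = -1, w10 = 1/2, w11 = -1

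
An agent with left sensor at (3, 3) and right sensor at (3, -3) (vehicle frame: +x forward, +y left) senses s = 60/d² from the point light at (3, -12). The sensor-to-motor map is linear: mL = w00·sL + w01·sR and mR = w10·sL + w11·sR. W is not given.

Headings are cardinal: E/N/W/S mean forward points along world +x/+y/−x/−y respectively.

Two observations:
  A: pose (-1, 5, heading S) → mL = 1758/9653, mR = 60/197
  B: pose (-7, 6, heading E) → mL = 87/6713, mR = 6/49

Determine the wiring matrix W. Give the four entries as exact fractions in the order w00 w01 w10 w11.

1 -1/2 1 0

obs A: pose=(-1,5,S) → sL=60/197, sR=12/49, mL=1758/9653, mR=60/197
obs B: pose=(-7,6,E) → sL=6/49, sR=30/137, mL=87/6713, mR=6/49
sensor matrix S = [[60/197, 12/49], [6/49, 30/137]]; det S = 2378592/64800589
solve [mL_A; mL_B] = S·[w00; w01] and [mR_A; mR_B] = S·[w10; w11]:
  w00 = 1, w01 = -1/2, w10 = 1, w11 = 0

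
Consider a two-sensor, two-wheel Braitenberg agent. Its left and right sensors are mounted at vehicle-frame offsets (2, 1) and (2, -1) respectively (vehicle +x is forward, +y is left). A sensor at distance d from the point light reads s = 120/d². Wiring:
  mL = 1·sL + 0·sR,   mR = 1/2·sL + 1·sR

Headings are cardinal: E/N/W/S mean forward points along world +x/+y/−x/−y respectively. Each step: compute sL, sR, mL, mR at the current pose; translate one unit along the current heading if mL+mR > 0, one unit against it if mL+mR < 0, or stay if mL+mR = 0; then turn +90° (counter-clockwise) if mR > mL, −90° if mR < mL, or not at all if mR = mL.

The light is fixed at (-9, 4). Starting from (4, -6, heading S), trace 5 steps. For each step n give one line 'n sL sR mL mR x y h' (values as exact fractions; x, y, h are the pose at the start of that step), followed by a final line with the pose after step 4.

n=0: pose=(4,-6,S); sL=6/17, sR=5/12; mL=6/17, mR=121/204; mL+mR=193/204 → advance +1; mR−mL=49/204 → turn +1·90°
n=1: pose=(4,-7,E); sL=24/65, sR=40/123; mL=24/65, mR=4076/7995; mL+mR=7028/7995 → advance +1; mR−mL=1124/7995 → turn +1·90°
n=2: pose=(5,-7,N); sL=12/25, sR=20/51; mL=12/25, mR=806/1275; mL+mR=1418/1275 → advance +1; mR−mL=194/1275 → turn +1·90°
n=3: pose=(5,-6,W); sL=24/53, sR=8/15; mL=24/53, mR=604/795; mL+mR=964/795 → advance +1; mR−mL=244/795 → turn +1·90°
n=4: pose=(4,-6,S); sL=6/17, sR=5/12; mL=6/17, mR=121/204; mL+mR=193/204 → advance +1; mR−mL=49/204 → turn +1·90°

0 6/17 5/12 6/17 121/204 4 -6 S
1 24/65 40/123 24/65 4076/7995 4 -7 E
2 12/25 20/51 12/25 806/1275 5 -7 N
3 24/53 8/15 24/53 604/795 5 -6 W
4 6/17 5/12 6/17 121/204 4 -6 S
final 4 -7 E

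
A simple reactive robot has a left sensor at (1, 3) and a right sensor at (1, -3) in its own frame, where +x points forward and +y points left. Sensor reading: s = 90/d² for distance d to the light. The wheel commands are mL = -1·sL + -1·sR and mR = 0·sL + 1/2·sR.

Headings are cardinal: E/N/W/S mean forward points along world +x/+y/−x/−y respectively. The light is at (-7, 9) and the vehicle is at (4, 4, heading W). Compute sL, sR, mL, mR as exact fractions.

45/82 45/52 -3015/2132 45/104

left sensor world pos  = (3, 1); dL² = 164
right sensor world pos = (3, 7); dR² = 104
sL = 90/164 = 45/82
sR = 90/104 = 45/52
mL = -1·sL + -1·sR = -3015/2132
mR = 0·sL + 1/2·sR = 45/104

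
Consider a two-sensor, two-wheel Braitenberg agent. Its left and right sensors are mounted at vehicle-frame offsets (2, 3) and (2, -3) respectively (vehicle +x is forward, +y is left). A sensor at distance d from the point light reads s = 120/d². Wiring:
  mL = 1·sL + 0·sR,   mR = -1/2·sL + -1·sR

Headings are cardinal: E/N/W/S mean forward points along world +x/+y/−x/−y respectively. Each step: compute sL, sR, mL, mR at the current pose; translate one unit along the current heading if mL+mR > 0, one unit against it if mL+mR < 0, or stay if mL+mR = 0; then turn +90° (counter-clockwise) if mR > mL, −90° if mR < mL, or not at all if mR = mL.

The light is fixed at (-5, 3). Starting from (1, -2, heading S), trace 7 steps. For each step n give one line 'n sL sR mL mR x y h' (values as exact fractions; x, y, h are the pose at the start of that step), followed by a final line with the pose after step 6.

0 12/13 60/29 12/13 -954/377 1 -2 S
1 24/13 120/17 24/13 -1764/221 1 -1 W
2 6 15/13 6 -54/13 2 -1 N
3 40/27 40/39 40/27 -620/351 2 0 E
4 60/53 60/17 60/53 -3690/901 1 0 S
5 120/41 120/17 120/41 -5940/697 1 1 W
6 15/2 6/5 15/2 -99/20 2 1 N
final 2 2 E

n=0: pose=(1,-2,S); sL=12/13, sR=60/29; mL=12/13, mR=-954/377; mL+mR=-606/377 → advance -1; mR−mL=-1302/377 → turn -1·90°
n=1: pose=(1,-1,W); sL=24/13, sR=120/17; mL=24/13, mR=-1764/221; mL+mR=-1356/221 → advance -1; mR−mL=-2172/221 → turn -1·90°
n=2: pose=(2,-1,N); sL=6, sR=15/13; mL=6, mR=-54/13; mL+mR=24/13 → advance +1; mR−mL=-132/13 → turn -1·90°
n=3: pose=(2,0,E); sL=40/27, sR=40/39; mL=40/27, mR=-620/351; mL+mR=-100/351 → advance -1; mR−mL=-380/117 → turn -1·90°
n=4: pose=(1,0,S); sL=60/53, sR=60/17; mL=60/53, mR=-3690/901; mL+mR=-2670/901 → advance -1; mR−mL=-4710/901 → turn -1·90°
n=5: pose=(1,1,W); sL=120/41, sR=120/17; mL=120/41, mR=-5940/697; mL+mR=-3900/697 → advance -1; mR−mL=-7980/697 → turn -1·90°
n=6: pose=(2,1,N); sL=15/2, sR=6/5; mL=15/2, mR=-99/20; mL+mR=51/20 → advance +1; mR−mL=-249/20 → turn -1·90°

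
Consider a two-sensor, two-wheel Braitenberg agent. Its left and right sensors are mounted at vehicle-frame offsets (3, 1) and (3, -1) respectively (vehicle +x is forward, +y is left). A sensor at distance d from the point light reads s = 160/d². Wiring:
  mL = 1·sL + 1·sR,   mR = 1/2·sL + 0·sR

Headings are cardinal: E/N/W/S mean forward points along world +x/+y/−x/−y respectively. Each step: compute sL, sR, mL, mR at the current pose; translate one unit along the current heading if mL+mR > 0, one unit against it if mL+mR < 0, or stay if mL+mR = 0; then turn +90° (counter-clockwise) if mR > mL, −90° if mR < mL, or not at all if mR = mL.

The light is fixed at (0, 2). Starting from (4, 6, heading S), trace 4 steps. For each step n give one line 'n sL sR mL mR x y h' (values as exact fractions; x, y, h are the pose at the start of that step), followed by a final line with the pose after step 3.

n=0: pose=(4,6,S); sL=80/13, sR=16; mL=288/13, mR=40/13; mL+mR=328/13 → advance +1; mR−mL=-248/13 → turn -1·90°
n=1: pose=(4,5,W); sL=32, sR=160/17; mL=704/17, mR=16; mL+mR=976/17 → advance +1; mR−mL=-432/17 → turn -1·90°
n=2: pose=(3,5,N); sL=4, sR=40/13; mL=92/13, mR=2; mL+mR=118/13 → advance +1; mR−mL=-66/13 → turn -1·90°
n=3: pose=(3,6,E); sL=160/61, sR=32/9; mL=3392/549, mR=80/61; mL+mR=4112/549 → advance +1; mR−mL=-2672/549 → turn -1·90°

0 80/13 16 288/13 40/13 4 6 S
1 32 160/17 704/17 16 4 5 W
2 4 40/13 92/13 2 3 5 N
3 160/61 32/9 3392/549 80/61 3 6 E
final 4 6 S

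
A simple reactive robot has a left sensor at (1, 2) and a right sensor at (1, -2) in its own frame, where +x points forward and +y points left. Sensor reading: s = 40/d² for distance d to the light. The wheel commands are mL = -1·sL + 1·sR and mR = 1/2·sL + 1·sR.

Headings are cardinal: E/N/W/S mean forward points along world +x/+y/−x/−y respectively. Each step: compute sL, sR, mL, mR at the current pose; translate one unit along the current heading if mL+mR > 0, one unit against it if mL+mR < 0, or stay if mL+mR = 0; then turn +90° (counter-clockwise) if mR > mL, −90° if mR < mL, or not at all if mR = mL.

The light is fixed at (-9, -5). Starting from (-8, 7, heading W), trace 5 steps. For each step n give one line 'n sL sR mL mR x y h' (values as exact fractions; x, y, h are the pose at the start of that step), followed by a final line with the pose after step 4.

n=0: pose=(-8,7,W); sL=2/5, sR=10/49; mL=-48/245, mR=99/245; mL+mR=51/245 → advance +1; mR−mL=3/5 → turn +1·90°
n=1: pose=(-9,7,S); sL=8/25, sR=8/25; mL=0, mR=12/25; mL+mR=12/25 → advance +1; mR−mL=12/25 → turn +1·90°
n=2: pose=(-9,6,E); sL=4/17, sR=20/41; mL=176/697, mR=422/697; mL+mR=598/697 → advance +1; mR−mL=6/17 → turn +1·90°
n=3: pose=(-8,6,N); sL=8/29, sR=40/153; mL=-64/4437, mR=1772/4437; mL+mR=1708/4437 → advance +1; mR−mL=12/29 → turn +1·90°
n=4: pose=(-8,7,W); sL=2/5, sR=10/49; mL=-48/245, mR=99/245; mL+mR=51/245 → advance +1; mR−mL=3/5 → turn +1·90°

0 2/5 10/49 -48/245 99/245 -8 7 W
1 8/25 8/25 0 12/25 -9 7 S
2 4/17 20/41 176/697 422/697 -9 6 E
3 8/29 40/153 -64/4437 1772/4437 -8 6 N
4 2/5 10/49 -48/245 99/245 -8 7 W
final -9 7 S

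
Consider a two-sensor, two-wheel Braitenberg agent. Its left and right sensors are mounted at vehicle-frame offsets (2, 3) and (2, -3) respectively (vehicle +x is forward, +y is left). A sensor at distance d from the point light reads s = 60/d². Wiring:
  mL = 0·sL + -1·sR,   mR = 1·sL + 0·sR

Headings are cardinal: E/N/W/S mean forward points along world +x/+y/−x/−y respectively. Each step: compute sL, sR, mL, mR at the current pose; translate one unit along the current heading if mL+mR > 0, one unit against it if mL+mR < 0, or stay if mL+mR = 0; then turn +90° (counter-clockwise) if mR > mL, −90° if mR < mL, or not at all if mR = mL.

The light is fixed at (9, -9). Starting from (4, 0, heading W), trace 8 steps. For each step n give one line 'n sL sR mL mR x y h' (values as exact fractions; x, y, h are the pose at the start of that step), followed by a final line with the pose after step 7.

n=0: pose=(4,0,W); sL=12/17, sR=60/193; mL=-60/193, mR=12/17; mL+mR=1296/3281 → advance +1; mR−mL=3336/3281 → turn +1·90°
n=1: pose=(3,0,S); sL=30/29, sR=6/13; mL=-6/13, mR=30/29; mL+mR=216/377 → advance +1; mR−mL=564/377 → turn +1·90°
n=2: pose=(3,-1,E); sL=60/137, sR=60/41; mL=-60/41, mR=60/137; mL+mR=-5760/5617 → advance -1; mR−mL=10680/5617 → turn +1·90°
n=3: pose=(2,-1,N); sL=3/10, sR=15/29; mL=-15/29, mR=3/10; mL+mR=-63/290 → advance -1; mR−mL=237/290 → turn +1·90°
n=4: pose=(2,-2,W); sL=60/97, sR=60/181; mL=-60/181, mR=60/97; mL+mR=5040/17557 → advance +1; mR−mL=16680/17557 → turn +1·90°
n=5: pose=(1,-2,S); sL=6/5, sR=30/73; mL=-30/73, mR=6/5; mL+mR=288/365 → advance +1; mR−mL=588/365 → turn +1·90°
n=6: pose=(1,-3,E); sL=20/39, sR=4/3; mL=-4/3, mR=20/39; mL+mR=-32/39 → advance -1; mR−mL=24/13 → turn +1·90°
n=7: pose=(0,-3,N); sL=15/52, sR=3/5; mL=-3/5, mR=15/52; mL+mR=-81/260 → advance -1; mR−mL=231/260 → turn +1·90°

0 12/17 60/193 -60/193 12/17 4 0 W
1 30/29 6/13 -6/13 30/29 3 0 S
2 60/137 60/41 -60/41 60/137 3 -1 E
3 3/10 15/29 -15/29 3/10 2 -1 N
4 60/97 60/181 -60/181 60/97 2 -2 W
5 6/5 30/73 -30/73 6/5 1 -2 S
6 20/39 4/3 -4/3 20/39 1 -3 E
7 15/52 3/5 -3/5 15/52 0 -3 N
final 0 -4 W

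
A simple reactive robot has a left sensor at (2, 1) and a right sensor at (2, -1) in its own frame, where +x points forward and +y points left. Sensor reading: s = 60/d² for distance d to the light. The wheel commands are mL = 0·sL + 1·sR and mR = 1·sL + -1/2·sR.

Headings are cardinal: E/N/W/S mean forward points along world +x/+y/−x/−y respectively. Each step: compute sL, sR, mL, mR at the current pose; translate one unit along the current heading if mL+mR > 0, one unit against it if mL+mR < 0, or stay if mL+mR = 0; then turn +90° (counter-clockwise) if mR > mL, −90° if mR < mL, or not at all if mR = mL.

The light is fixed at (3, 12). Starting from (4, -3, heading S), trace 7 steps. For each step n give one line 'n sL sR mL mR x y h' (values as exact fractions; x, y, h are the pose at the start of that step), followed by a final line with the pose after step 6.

0 60/293 60/289 60/289 8550/84677 4 -3 S
1 6/29 30/113 30/113 243/3277 4 -4 W
2 60/197 60/197 60/197 30/197 3 -4 N
3 3/10 3/13 3/13 12/65 3 -3 E
4 60/293 60/289 60/289 8550/84677 4 -3 S
5 6/29 30/113 30/113 243/3277 4 -4 W
6 60/197 60/197 60/197 30/197 3 -4 N
final 3 -3 E

n=0: pose=(4,-3,S); sL=60/293, sR=60/289; mL=60/289, mR=8550/84677; mL+mR=26130/84677 → advance +1; mR−mL=-9030/84677 → turn -1·90°
n=1: pose=(4,-4,W); sL=6/29, sR=30/113; mL=30/113, mR=243/3277; mL+mR=1113/3277 → advance +1; mR−mL=-627/3277 → turn -1·90°
n=2: pose=(3,-4,N); sL=60/197, sR=60/197; mL=60/197, mR=30/197; mL+mR=90/197 → advance +1; mR−mL=-30/197 → turn -1·90°
n=3: pose=(3,-3,E); sL=3/10, sR=3/13; mL=3/13, mR=12/65; mL+mR=27/65 → advance +1; mR−mL=-3/65 → turn -1·90°
n=4: pose=(4,-3,S); sL=60/293, sR=60/289; mL=60/289, mR=8550/84677; mL+mR=26130/84677 → advance +1; mR−mL=-9030/84677 → turn -1·90°
n=5: pose=(4,-4,W); sL=6/29, sR=30/113; mL=30/113, mR=243/3277; mL+mR=1113/3277 → advance +1; mR−mL=-627/3277 → turn -1·90°
n=6: pose=(3,-4,N); sL=60/197, sR=60/197; mL=60/197, mR=30/197; mL+mR=90/197 → advance +1; mR−mL=-30/197 → turn -1·90°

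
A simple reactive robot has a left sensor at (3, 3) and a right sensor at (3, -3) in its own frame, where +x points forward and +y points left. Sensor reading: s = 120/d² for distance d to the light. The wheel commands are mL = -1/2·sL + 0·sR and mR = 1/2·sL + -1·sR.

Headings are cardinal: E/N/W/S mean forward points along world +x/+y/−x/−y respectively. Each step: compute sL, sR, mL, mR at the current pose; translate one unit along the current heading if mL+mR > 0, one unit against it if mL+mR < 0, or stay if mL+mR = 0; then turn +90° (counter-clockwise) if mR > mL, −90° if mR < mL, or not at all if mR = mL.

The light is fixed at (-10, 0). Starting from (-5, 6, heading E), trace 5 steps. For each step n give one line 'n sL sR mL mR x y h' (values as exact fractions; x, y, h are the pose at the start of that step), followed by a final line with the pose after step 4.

0 24/29 120/73 -12/29 -2604/2117 -5 6 E
1 60/29 12 -30/29 -318/29 -6 6 S
2 120/17 120/101 -60/17 4020/1717 -6 7 W
3 3/2 6 -3/4 -21/4 -5 7 S
4 120/29 24/25 -60/29 804/725 -5 8 W
final -4 8 S

n=0: pose=(-5,6,E); sL=24/29, sR=120/73; mL=-12/29, mR=-2604/2117; mL+mR=-120/73 → advance -1; mR−mL=-1728/2117 → turn -1·90°
n=1: pose=(-6,6,S); sL=60/29, sR=12; mL=-30/29, mR=-318/29; mL+mR=-12 → advance -1; mR−mL=-288/29 → turn -1·90°
n=2: pose=(-6,7,W); sL=120/17, sR=120/101; mL=-60/17, mR=4020/1717; mL+mR=-120/101 → advance -1; mR−mL=10080/1717 → turn +1·90°
n=3: pose=(-5,7,S); sL=3/2, sR=6; mL=-3/4, mR=-21/4; mL+mR=-6 → advance -1; mR−mL=-9/2 → turn -1·90°
n=4: pose=(-5,8,W); sL=120/29, sR=24/25; mL=-60/29, mR=804/725; mL+mR=-24/25 → advance -1; mR−mL=2304/725 → turn +1·90°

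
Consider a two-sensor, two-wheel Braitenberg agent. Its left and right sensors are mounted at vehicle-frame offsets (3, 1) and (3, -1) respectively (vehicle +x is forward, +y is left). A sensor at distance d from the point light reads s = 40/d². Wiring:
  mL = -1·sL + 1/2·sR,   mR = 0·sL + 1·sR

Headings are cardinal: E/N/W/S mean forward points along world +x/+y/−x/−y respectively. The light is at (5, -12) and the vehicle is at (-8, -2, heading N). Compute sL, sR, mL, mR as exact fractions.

8/73 40/313 -1044/22849 40/313

left sensor world pos  = (-9, 1); dL² = 365
right sensor world pos = (-7, 1); dR² = 313
sL = 40/365 = 8/73
sR = 40/313 = 40/313
mL = -1·sL + 1/2·sR = -1044/22849
mR = 0·sL + 1·sR = 40/313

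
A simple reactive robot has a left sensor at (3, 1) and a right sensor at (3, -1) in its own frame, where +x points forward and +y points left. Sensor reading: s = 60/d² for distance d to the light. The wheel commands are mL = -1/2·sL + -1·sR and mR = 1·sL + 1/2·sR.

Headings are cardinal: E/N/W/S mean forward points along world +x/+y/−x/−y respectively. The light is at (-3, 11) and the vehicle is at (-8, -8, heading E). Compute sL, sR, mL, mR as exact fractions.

left sensor world pos  = (-5, -7); dL² = 328
right sensor world pos = (-5, -9); dR² = 404
sL = 60/328 = 15/82
sR = 60/404 = 15/101
mL = -1/2·sL + -1·sR = -3975/16564
mR = 1·sL + 1/2·sR = 1065/4141

15/82 15/101 -3975/16564 1065/4141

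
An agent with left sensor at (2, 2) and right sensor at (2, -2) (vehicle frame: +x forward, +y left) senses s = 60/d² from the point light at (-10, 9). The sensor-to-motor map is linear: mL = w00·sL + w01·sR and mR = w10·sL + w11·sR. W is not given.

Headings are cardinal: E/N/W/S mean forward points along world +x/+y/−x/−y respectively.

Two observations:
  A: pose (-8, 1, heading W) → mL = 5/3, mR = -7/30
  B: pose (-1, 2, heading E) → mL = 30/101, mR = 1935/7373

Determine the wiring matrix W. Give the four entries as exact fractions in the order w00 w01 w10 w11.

0 1 1 -1/2

obs A: pose=(-8,1,W) → sL=3/5, sR=5/3, mL=5/3, mR=-7/30
obs B: pose=(-1,2,E) → sL=30/73, sR=30/101, mL=30/101, mR=1935/7373
sensor matrix S = [[3/5, 5/3], [30/73, 30/101]]; det S = -3736/7373
solve [mL_A; mL_B] = S·[w00; w01] and [mR_A; mR_B] = S·[w10; w11]:
  w00 = 0, w01 = 1, w10 = 1, w11 = -1/2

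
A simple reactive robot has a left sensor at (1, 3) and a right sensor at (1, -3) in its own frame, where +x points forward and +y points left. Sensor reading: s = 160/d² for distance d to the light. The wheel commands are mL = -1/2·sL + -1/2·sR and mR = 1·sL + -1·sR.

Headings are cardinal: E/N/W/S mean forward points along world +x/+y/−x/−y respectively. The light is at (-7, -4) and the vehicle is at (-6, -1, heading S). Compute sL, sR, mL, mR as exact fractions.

8 20 -14 -12

left sensor world pos  = (-3, -2); dL² = 20
right sensor world pos = (-9, -2); dR² = 8
sL = 160/20 = 8
sR = 160/8 = 20
mL = -1/2·sL + -1/2·sR = -14
mR = 1·sL + -1·sR = -12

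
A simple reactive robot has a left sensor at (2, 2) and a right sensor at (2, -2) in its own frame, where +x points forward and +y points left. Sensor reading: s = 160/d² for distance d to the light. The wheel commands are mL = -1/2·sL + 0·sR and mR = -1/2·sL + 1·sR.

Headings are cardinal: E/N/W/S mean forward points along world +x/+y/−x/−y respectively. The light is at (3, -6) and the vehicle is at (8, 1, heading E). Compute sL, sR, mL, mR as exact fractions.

left sensor world pos  = (10, 3); dL² = 130
right sensor world pos = (10, -1); dR² = 74
sL = 160/130 = 16/13
sR = 160/74 = 80/37
mL = -1/2·sL + 0·sR = -8/13
mR = -1/2·sL + 1·sR = 744/481

16/13 80/37 -8/13 744/481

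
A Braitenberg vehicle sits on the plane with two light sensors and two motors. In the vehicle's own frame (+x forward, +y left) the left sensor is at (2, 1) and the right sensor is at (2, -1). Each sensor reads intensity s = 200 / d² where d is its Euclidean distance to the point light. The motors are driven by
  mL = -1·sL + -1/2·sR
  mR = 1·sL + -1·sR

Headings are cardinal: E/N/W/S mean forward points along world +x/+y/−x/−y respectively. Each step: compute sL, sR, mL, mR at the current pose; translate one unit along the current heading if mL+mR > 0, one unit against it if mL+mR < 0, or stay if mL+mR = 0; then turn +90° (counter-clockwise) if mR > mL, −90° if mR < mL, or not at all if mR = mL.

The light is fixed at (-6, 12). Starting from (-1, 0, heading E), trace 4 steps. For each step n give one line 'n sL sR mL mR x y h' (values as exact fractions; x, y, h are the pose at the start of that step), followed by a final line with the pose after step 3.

0 20/17 100/109 -3030/1853 480/1853 -1 0 E
1 200/109 8/5 -1436/545 128/545 -2 0 N
2 1 50/37 -62/37 -13/37 -2 -1 W
3 200/261 200/241 -74300/62901 -4000/62901 -1 -1 S
final -1 0 E

n=0: pose=(-1,0,E); sL=20/17, sR=100/109; mL=-3030/1853, mR=480/1853; mL+mR=-150/109 → advance -1; mR−mL=3510/1853 → turn +1·90°
n=1: pose=(-2,0,N); sL=200/109, sR=8/5; mL=-1436/545, mR=128/545; mL+mR=-12/5 → advance -1; mR−mL=1564/545 → turn +1·90°
n=2: pose=(-2,-1,W); sL=1, sR=50/37; mL=-62/37, mR=-13/37; mL+mR=-75/37 → advance -1; mR−mL=49/37 → turn +1·90°
n=3: pose=(-1,-1,S); sL=200/261, sR=200/241; mL=-74300/62901, mR=-4000/62901; mL+mR=-300/241 → advance -1; mR−mL=70300/62901 → turn +1·90°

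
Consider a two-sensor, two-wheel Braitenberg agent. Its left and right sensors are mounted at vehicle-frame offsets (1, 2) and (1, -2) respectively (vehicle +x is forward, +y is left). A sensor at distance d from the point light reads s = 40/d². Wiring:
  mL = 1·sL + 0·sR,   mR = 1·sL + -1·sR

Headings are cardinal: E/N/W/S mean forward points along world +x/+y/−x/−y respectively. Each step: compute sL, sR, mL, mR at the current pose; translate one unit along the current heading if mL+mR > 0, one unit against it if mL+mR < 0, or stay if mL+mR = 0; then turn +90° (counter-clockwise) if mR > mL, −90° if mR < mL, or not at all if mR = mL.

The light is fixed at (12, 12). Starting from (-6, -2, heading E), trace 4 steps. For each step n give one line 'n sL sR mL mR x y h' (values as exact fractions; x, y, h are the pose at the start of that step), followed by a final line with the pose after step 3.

n=0: pose=(-6,-2,E); sL=40/433, sR=8/109; mL=40/433, mR=896/47197; mL+mR=5256/47197 → advance +1; mR−mL=-8/109 → turn -1·90°
n=1: pose=(-5,-2,S); sL=4/45, sR=20/293; mL=4/45, mR=272/13185; mL+mR=1444/13185 → advance +1; mR−mL=-20/293 → turn -1·90°
n=2: pose=(-5,-3,W); sL=40/613, sR=40/493; mL=40/613, mR=-4800/302209; mL+mR=14920/302209 → advance +1; mR−mL=-40/493 → turn -1·90°
n=3: pose=(-6,-3,N); sL=10/149, sR=10/113; mL=10/149, mR=-360/16837; mL+mR=770/16837 → advance +1; mR−mL=-10/113 → turn -1·90°

0 40/433 8/109 40/433 896/47197 -6 -2 E
1 4/45 20/293 4/45 272/13185 -5 -2 S
2 40/613 40/493 40/613 -4800/302209 -5 -3 W
3 10/149 10/113 10/149 -360/16837 -6 -3 N
final -6 -2 E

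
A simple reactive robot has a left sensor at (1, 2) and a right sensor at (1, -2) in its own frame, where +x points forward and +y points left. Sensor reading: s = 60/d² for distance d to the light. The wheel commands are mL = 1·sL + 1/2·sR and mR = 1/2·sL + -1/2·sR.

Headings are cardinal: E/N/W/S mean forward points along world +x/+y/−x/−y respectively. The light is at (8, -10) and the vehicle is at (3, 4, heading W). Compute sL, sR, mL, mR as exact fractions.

left sensor world pos  = (2, 2); dL² = 180
right sensor world pos = (2, 6); dR² = 292
sL = 60/180 = 1/3
sR = 60/292 = 15/73
mL = 1·sL + 1/2·sR = 191/438
mR = 1/2·sL + -1/2·sR = 14/219

1/3 15/73 191/438 14/219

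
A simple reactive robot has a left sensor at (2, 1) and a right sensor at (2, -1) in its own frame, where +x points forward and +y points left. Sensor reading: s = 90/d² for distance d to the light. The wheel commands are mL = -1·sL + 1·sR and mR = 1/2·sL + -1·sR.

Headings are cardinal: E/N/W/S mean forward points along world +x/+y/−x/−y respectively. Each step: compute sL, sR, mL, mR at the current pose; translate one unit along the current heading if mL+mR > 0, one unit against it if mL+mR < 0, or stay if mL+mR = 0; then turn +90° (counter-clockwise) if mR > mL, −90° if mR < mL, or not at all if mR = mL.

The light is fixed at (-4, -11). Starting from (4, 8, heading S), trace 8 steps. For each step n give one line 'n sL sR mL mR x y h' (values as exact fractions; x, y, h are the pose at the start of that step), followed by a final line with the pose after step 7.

n=0: pose=(4,8,S); sL=9/37, sR=45/169; mL=144/6253, mR=-1809/12506; mL+mR=-9/74 → advance -1; mR−mL=-2097/12506 → turn -1·90°
n=1: pose=(4,9,W); sL=90/397, sR=10/53; mL=-800/21041, mR=-1585/21041; mL+mR=-45/397 → advance -1; mR−mL=-785/21041 → turn -1·90°
n=2: pose=(5,9,N); sL=45/274, sR=45/292; mL=-405/40004, mR=-720/10001; mL+mR=-45/548 → advance -1; mR−mL=-2475/40004 → turn -1·90°
n=3: pose=(5,8,E); sL=90/521, sR=18/89; mL=1368/46369, mR=-5373/46369; mL+mR=-45/521 → advance -1; mR−mL=-6741/46369 → turn -1·90°
n=4: pose=(4,8,S); sL=9/37, sR=45/169; mL=144/6253, mR=-1809/12506; mL+mR=-9/74 → advance -1; mR−mL=-2097/12506 → turn -1·90°
n=5: pose=(4,9,W); sL=90/397, sR=10/53; mL=-800/21041, mR=-1585/21041; mL+mR=-45/397 → advance -1; mR−mL=-785/21041 → turn -1·90°
n=6: pose=(5,9,N); sL=45/274, sR=45/292; mL=-405/40004, mR=-720/10001; mL+mR=-45/548 → advance -1; mR−mL=-2475/40004 → turn -1·90°
n=7: pose=(5,8,E); sL=90/521, sR=18/89; mL=1368/46369, mR=-5373/46369; mL+mR=-45/521 → advance -1; mR−mL=-6741/46369 → turn -1·90°

0 9/37 45/169 144/6253 -1809/12506 4 8 S
1 90/397 10/53 -800/21041 -1585/21041 4 9 W
2 45/274 45/292 -405/40004 -720/10001 5 9 N
3 90/521 18/89 1368/46369 -5373/46369 5 8 E
4 9/37 45/169 144/6253 -1809/12506 4 8 S
5 90/397 10/53 -800/21041 -1585/21041 4 9 W
6 45/274 45/292 -405/40004 -720/10001 5 9 N
7 90/521 18/89 1368/46369 -5373/46369 5 8 E
final 4 8 S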